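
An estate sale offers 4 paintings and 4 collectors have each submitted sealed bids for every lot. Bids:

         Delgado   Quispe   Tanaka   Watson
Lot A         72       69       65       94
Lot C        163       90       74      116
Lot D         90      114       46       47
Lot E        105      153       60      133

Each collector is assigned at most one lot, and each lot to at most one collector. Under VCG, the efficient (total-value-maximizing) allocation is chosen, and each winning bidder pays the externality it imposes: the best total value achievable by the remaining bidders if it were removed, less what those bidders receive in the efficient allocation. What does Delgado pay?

Delgado pays $22.

Efficient allocation: Delgado→Lot C ($163), Quispe→Lot D ($114), Tanaka→Lot A ($65), Watson→Lot E ($133); total welfare W = $475.
Delgado receives Lot C at value $163, so the others get W − 163 = $312.
Without Delgado: best allocation of the remaining 3 bidders over all 4 lots is Quispe→Lot E ($153), Tanaka→Lot A ($65), Watson→Lot C ($116), total $334.
VCG payment = (others' best without Delgado) − (others' welfare with Delgado) = 334 − 312 = $22.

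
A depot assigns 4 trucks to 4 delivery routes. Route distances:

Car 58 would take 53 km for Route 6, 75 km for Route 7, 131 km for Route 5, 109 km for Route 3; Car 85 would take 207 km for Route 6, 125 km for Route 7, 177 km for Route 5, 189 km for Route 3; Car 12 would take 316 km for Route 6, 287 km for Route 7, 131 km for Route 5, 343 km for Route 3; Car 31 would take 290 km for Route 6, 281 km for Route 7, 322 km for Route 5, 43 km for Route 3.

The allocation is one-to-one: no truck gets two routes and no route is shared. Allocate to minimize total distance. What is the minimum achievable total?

Minimum total: 352 km

Optimal: Car 58→Route 6 (53 km), Car 85→Route 7 (125 km), Car 12→Route 5 (131 km), Car 31→Route 3 (43 km) — total 53+125+131+43 = 352 km.
Next-best assignment: Car 58→Route 7, Car 85→Route 6, Car 12→Route 5, Car 31→Route 3 = 456 km.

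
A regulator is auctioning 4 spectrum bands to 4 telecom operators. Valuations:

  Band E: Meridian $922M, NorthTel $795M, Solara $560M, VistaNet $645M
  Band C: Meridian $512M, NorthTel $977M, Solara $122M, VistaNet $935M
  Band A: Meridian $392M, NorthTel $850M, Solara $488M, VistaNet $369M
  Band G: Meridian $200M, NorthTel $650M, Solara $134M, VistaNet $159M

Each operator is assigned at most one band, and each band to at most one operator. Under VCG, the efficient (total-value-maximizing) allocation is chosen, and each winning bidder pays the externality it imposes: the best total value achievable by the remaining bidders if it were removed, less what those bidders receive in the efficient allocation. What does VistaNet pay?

Efficient allocation: Meridian→Band E ($922M), NorthTel→Band G ($650M), Solara→Band A ($488M), VistaNet→Band C ($935M); total welfare W = $2995M.
VistaNet receives Band C at value $935M, so the others get W − 935 = $2060M.
Without VistaNet: best allocation of the remaining 3 bidders over all 4 bands is Meridian→Band E ($922M), NorthTel→Band C ($977M), Solara→Band A ($488M), total $2387M.
VCG payment = (others' best without VistaNet) − (others' welfare with VistaNet) = 2387 − 2060 = $327M.

VistaNet pays $327M.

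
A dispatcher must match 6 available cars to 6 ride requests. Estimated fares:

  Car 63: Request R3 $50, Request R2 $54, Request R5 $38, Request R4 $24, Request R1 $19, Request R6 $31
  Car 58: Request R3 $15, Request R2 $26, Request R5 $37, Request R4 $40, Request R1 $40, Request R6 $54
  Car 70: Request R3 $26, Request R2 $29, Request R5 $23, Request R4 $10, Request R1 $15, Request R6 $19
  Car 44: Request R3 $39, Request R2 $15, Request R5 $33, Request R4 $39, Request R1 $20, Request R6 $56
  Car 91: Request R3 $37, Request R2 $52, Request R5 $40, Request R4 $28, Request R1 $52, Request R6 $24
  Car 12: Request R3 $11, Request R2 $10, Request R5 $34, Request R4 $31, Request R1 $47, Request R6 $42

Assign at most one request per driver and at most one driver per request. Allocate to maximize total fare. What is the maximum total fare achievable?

Optimal: Car 63→Request R3 ($50), Car 58→Request R4 ($40), Car 70→Request R5 ($23), Car 44→Request R6 ($56), Car 91→Request R2 ($52), Car 12→Request R1 ($47) — total 50+40+23+56+52+47 = $268.
Max-entry greedy (repeatedly take the single best remaining cell) gives $262, worse by 6.
Swapping Car 12↔Car 70 (Car 12→Request R5 $34, Car 70→Request R1 $15) loses 21.
No other one-to-one assignment exceeds $268.

Max total: $268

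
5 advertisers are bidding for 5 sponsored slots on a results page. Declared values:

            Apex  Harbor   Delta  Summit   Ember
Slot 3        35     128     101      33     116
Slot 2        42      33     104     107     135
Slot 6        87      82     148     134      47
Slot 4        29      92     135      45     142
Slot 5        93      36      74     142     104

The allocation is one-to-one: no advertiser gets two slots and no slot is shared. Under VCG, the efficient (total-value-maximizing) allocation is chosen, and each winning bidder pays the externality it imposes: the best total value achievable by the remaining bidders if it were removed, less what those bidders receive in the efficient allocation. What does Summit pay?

Summit pays $26.

Efficient allocation: Apex→Slot 6 ($87), Harbor→Slot 3 ($128), Delta→Slot 4 ($135), Summit→Slot 5 ($142), Ember→Slot 2 ($135); total welfare W = $627.
Summit receives Slot 5 at value $142, so the others get W − 142 = $485.
Without Summit: best allocation of the remaining 4 bidders over all 5 slots is Apex→Slot 5 ($93), Harbor→Slot 3 ($128), Delta→Slot 6 ($148), Ember→Slot 4 ($142), total $511.
VCG payment = (others' best without Summit) − (others' welfare with Summit) = 511 − 485 = $26.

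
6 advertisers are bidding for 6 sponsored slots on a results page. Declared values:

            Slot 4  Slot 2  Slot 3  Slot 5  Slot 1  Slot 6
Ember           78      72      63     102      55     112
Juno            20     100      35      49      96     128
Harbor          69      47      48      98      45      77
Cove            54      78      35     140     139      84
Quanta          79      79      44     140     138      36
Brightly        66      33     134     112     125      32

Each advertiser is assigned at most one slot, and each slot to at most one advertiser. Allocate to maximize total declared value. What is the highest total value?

Optimal: Ember→Slot 6 ($112), Juno→Slot 2 ($100), Harbor→Slot 4 ($69), Cove→Slot 1 ($139), Quanta→Slot 5 ($140), Brightly→Slot 3 ($134) — total 112+100+69+139+140+134 = $694.
Row-greedy (each advertiser in turn takes its best remaining slot) gives $662, worse by 32.
Next-best assignment: Ember→Slot 6, Juno→Slot 2, Harbor→Slot 4, Cove→Slot 5, Quanta→Slot 1, Brightly→Slot 3 = $693.

Maximum total: $694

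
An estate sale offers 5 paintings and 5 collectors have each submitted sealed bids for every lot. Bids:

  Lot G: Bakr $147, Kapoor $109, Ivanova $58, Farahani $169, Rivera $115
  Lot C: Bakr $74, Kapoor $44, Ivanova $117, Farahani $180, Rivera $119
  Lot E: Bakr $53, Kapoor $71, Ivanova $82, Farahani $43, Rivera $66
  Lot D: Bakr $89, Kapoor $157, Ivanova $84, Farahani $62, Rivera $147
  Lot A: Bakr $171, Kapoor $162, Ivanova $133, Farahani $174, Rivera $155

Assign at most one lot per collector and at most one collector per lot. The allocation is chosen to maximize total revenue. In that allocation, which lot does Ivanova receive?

Ivanova receives Lot E.

Treat this as an assignment problem: match each collector to one lot.
Optimal: Bakr→Lot G ($147), Kapoor→Lot D ($157), Ivanova→Lot E ($82), Farahani→Lot C ($180), Rivera→Lot A ($155) — total 147+157+82+180+155 = $721.
Row-greedy (each collector in turn takes its best remaining lot) gives $680, worse by 41.
Next-best assignment: Bakr→Lot G, Kapoor→Lot A, Ivanova→Lot E, Farahani→Lot C, Rivera→Lot D = $718.
No other one-to-one assignment exceeds $721.
Ivanova's own top lot is Lot A ($133), but forcing Ivanova→Lot A and reassigning the rest optimally gives only $683 — worse by 38.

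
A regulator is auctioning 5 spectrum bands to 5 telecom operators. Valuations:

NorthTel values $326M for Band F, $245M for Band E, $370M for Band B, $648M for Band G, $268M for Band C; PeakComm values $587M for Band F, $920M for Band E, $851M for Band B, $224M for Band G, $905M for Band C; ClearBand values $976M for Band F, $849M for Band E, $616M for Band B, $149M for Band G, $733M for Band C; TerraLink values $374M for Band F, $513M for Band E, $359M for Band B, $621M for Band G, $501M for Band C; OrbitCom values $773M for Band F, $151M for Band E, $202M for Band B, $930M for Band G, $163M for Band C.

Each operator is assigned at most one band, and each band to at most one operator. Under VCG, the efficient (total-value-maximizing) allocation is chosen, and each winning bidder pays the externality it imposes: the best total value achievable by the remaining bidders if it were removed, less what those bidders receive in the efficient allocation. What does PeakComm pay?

PeakComm pays $12M.

Efficient allocation: NorthTel→Band B ($370M), PeakComm→Band E ($920M), ClearBand→Band F ($976M), TerraLink→Band C ($501M), OrbitCom→Band G ($930M); total welfare W = $3697M.
PeakComm receives Band E at value $920M, so the others get W − 920 = $2777M.
Without PeakComm: best allocation of the remaining 4 bidders over all 5 bands is NorthTel→Band B ($370M), ClearBand→Band F ($976M), TerraLink→Band E ($513M), OrbitCom→Band G ($930M), total $2789M.
VCG payment = (others' best without PeakComm) − (others' welfare with PeakComm) = 2789 − 2777 = $12M.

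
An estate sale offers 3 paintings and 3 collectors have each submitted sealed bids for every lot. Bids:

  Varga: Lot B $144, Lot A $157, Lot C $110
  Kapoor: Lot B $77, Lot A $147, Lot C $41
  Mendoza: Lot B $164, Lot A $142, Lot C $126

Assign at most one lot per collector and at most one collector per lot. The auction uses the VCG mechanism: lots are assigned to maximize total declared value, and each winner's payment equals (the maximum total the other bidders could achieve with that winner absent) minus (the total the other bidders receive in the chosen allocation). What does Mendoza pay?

Efficient allocation: Varga→Lot C ($110), Kapoor→Lot A ($147), Mendoza→Lot B ($164); total welfare W = $421.
Mendoza receives Lot B at value $164, so the others get W − 164 = $257.
Without Mendoza: best allocation of the remaining 2 bidders over all 3 lots is Varga→Lot B ($144), Kapoor→Lot A ($147), total $291.
VCG payment = (others' best without Mendoza) − (others' welfare with Mendoza) = 291 − 257 = $34.

Mendoza pays $34.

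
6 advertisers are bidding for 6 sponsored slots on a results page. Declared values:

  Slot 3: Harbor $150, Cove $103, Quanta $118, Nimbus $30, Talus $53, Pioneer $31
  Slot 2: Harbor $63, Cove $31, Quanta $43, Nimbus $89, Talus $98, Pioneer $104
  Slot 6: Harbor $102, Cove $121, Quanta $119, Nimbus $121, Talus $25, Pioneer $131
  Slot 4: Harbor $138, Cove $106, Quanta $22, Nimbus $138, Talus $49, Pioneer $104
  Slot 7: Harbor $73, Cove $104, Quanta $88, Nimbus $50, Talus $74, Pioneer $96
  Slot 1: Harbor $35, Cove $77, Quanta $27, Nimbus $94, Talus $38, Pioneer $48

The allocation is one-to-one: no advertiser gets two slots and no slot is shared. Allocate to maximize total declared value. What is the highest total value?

Max total: $683

Optimal: Harbor→Slot 4 ($138), Cove→Slot 7 ($104), Quanta→Slot 3 ($118), Nimbus→Slot 1 ($94), Talus→Slot 2 ($98), Pioneer→Slot 6 ($131) — total 138+104+118+94+98+131 = $683.
Column-greedy (each slot in turn goes to its best remaining advertiser) gives $639, worse by 44.
Swapping Nimbus↔Pioneer (Nimbus→Slot 6 $121, Pioneer→Slot 1 $48) loses 56.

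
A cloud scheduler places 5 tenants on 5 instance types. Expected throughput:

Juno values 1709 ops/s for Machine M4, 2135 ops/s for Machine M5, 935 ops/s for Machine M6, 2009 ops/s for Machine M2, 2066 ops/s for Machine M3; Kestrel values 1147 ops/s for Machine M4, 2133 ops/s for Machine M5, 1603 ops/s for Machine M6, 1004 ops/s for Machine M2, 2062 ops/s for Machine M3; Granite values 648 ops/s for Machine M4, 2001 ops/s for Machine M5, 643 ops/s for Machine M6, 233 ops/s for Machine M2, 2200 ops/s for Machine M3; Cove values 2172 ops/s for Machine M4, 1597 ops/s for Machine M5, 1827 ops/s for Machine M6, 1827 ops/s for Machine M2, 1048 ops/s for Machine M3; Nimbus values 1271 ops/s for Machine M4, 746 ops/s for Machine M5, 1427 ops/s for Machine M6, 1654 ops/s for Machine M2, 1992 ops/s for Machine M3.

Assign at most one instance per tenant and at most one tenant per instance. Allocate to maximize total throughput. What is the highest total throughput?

Maximum total: 9941 ops/s

Optimal: Juno→Machine M2 (2009 ops/s), Kestrel→Machine M5 (2133 ops/s), Granite→Machine M3 (2200 ops/s), Cove→Machine M4 (2172 ops/s), Nimbus→Machine M6 (1427 ops/s) — total 2009+2133+2200+2172+1427 = 9941 ops/s.
Max-entry greedy (repeatedly take the single best remaining cell) gives 9764 ops/s, worse by 177.
Checked against all permutations: 9941 ops/s is optimal.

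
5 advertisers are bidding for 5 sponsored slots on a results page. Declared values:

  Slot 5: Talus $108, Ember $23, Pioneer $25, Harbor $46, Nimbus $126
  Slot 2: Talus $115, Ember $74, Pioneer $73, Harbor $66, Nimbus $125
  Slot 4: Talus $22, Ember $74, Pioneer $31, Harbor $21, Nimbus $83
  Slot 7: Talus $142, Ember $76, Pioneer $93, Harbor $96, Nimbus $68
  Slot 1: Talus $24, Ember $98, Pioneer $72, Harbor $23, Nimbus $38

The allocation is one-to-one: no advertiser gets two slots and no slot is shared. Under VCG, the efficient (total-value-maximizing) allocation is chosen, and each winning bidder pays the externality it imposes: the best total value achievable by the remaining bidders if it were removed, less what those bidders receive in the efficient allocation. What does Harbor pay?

Harbor pays $52.

Efficient allocation: Talus→Slot 2 ($115), Ember→Slot 4 ($74), Pioneer→Slot 1 ($72), Harbor→Slot 7 ($96), Nimbus→Slot 5 ($126); total welfare W = $483.
Harbor receives Slot 7 at value $96, so the others get W − 96 = $387.
Without Harbor: best allocation of the remaining 4 bidders over all 5 slots is Talus→Slot 7 ($142), Ember→Slot 1 ($98), Pioneer→Slot 2 ($73), Nimbus→Slot 5 ($126), total $439.
VCG payment = (others' best without Harbor) − (others' welfare with Harbor) = 439 − 387 = $52.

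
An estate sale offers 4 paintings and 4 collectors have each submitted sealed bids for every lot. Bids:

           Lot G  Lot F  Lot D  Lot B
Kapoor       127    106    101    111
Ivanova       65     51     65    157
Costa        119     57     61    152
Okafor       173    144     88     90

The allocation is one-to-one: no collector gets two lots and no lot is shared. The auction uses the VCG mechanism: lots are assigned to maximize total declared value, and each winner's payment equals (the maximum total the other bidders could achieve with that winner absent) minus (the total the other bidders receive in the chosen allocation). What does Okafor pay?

Efficient allocation: Kapoor→Lot D ($101), Ivanova→Lot B ($157), Costa→Lot G ($119), Okafor→Lot F ($144); total welfare W = $521.
Okafor receives Lot F at value $144, so the others get W − 144 = $377.
Without Okafor: best allocation of the remaining 3 bidders over all 4 lots is Kapoor→Lot F ($106), Ivanova→Lot B ($157), Costa→Lot G ($119), total $382.
VCG payment = (others' best without Okafor) − (others' welfare with Okafor) = 382 − 377 = $5.

Okafor pays $5.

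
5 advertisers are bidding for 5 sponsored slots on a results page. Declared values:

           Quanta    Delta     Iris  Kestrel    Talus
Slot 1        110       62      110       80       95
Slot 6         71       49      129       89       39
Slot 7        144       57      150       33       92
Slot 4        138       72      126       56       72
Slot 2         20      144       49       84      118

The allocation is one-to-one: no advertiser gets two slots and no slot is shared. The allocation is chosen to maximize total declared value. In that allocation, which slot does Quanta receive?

Optimal: Quanta→Slot 4 ($138), Delta→Slot 2 ($144), Iris→Slot 7 ($150), Kestrel→Slot 6 ($89), Talus→Slot 1 ($95) — total 138+144+150+89+95 = $616.
Column-greedy (each slot in turn goes to its best remaining advertiser) gives $487, worse by 129.
Checked against all permutations: $616 is optimal.
Quanta's own top slot is Slot 7 ($144), but forcing Quanta→Slot 7 and reassigning the rest optimally gives only $598 — worse by 18.

Quanta receives Slot 4.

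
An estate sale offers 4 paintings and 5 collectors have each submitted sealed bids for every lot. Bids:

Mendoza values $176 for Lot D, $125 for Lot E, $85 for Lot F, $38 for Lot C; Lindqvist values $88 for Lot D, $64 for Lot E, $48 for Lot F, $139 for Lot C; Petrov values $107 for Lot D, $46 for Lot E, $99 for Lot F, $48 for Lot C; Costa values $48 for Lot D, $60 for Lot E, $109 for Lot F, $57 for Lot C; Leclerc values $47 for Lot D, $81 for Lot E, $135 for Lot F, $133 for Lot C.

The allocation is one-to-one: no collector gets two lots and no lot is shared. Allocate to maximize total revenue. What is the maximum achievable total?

Maximum total: $510

Optimal: Mendoza→Lot D ($176), Costa→Lot E ($60), Leclerc→Lot F ($135), Lindqvist→Lot C ($139) — total 176+60+135+139 = $510.
Column-greedy (each lot in turn goes to its best remaining collector) gives $505, worse by 5.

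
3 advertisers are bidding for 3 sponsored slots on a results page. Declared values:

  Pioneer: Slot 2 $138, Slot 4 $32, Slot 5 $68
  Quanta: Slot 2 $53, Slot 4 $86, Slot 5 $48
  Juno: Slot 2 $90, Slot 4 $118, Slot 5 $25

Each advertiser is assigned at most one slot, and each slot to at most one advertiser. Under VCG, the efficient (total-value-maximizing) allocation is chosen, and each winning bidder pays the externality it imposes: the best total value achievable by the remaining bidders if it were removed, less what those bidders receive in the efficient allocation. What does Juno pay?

Efficient allocation: Pioneer→Slot 2 ($138), Quanta→Slot 5 ($48), Juno→Slot 4 ($118); total welfare W = $304.
Juno receives Slot 4 at value $118, so the others get W − 118 = $186.
Without Juno: best allocation of the remaining 2 bidders over all 3 slots is Pioneer→Slot 2 ($138), Quanta→Slot 4 ($86), total $224.
VCG payment = (others' best without Juno) − (others' welfare with Juno) = 224 − 186 = $38.

Juno pays $38.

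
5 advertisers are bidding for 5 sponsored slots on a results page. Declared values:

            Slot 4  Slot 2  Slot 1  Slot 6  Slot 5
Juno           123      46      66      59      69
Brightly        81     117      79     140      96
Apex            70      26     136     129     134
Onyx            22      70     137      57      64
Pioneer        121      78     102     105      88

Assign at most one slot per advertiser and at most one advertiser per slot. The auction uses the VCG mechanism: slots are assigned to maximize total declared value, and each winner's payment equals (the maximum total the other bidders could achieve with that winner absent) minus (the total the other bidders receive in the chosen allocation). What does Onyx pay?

Onyx pays $20.

Efficient allocation: Juno→Slot 4 ($123), Brightly→Slot 2 ($117), Apex→Slot 5 ($134), Onyx→Slot 1 ($137), Pioneer→Slot 6 ($105); total welfare W = $616.
Onyx receives Slot 1 at value $137, so the others get W − 137 = $479.
Without Onyx: best allocation of the remaining 4 bidders over all 5 slots is Juno→Slot 4 ($123), Brightly→Slot 6 ($140), Apex→Slot 5 ($134), Pioneer→Slot 1 ($102), total $499.
VCG payment = (others' best without Onyx) − (others' welfare with Onyx) = 499 − 479 = $20.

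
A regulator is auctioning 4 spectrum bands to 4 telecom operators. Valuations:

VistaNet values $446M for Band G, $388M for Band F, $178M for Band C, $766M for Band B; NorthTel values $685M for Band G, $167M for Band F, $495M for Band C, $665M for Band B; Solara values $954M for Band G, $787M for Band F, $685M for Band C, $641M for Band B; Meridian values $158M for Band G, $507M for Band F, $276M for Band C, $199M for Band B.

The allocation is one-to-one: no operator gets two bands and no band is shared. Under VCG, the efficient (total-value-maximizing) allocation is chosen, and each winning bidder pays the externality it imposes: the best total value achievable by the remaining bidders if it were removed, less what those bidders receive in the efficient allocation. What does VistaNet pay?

Efficient allocation: VistaNet→Band B ($766M), NorthTel→Band C ($495M), Solara→Band G ($954M), Meridian→Band F ($507M); total welfare W = $2722M.
VistaNet receives Band B at value $766M, so the others get W − 766 = $1956M.
Without VistaNet: best allocation of the remaining 3 bidders over all 4 bands is NorthTel→Band B ($665M), Solara→Band G ($954M), Meridian→Band F ($507M), total $2126M.
VCG payment = (others' best without VistaNet) − (others' welfare with VistaNet) = 2126 − 1956 = $170M.

VistaNet pays $170M.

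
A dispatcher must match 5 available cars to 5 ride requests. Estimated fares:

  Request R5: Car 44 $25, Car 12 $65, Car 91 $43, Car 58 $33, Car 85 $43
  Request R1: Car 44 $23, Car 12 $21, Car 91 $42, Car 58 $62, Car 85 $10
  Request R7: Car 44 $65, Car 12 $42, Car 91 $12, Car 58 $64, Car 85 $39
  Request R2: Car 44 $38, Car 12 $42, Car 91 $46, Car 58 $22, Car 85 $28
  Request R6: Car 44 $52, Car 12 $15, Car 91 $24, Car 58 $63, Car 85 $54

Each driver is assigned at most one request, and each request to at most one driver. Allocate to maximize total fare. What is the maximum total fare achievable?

Optimal: Car 44→Request R7 ($65), Car 12→Request R5 ($65), Car 91→Request R2 ($46), Car 58→Request R1 ($62), Car 85→Request R6 ($54) — total 65+65+46+62+54 = $292.
Max-entry greedy (repeatedly take the single best remaining cell) gives $249, worse by 43.
Swapping Car 58↔Car 85 (Car 58→Request R6 $63, Car 85→Request R1 $10) loses 43.

Maximum total: $292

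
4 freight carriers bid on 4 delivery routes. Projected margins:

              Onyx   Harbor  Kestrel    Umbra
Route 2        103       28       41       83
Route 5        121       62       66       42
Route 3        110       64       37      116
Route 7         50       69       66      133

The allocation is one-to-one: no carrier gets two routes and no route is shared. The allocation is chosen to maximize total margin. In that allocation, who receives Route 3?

Optimal: Onyx→Route 2 ($103k), Harbor→Route 3 ($64k), Kestrel→Route 5 ($66k), Umbra→Route 7 ($133k) — total 103+64+66+133 = $366k.
Column-greedy (each route in turn goes to its best remaining carrier) gives $354k, worse by 12.
Next-best assignment: Onyx→Route 5, Harbor→Route 3, Kestrel→Route 2, Umbra→Route 7 = $359k.
Checked against all permutations: $366k is optimal.
Harbor's own top route is Route 7 ($69k), but forcing Harbor→Route 7 and reassigning the rest optimally gives only $354k — worse by 12.

Harbor receives Route 3.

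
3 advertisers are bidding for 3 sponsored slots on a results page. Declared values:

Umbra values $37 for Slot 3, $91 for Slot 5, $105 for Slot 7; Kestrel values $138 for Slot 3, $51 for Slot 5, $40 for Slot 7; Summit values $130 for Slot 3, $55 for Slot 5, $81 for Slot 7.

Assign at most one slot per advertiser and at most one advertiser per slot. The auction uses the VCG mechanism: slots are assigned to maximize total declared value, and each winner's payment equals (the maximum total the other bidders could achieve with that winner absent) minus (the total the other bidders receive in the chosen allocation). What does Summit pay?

Summit pays $14.

Efficient allocation: Umbra→Slot 5 ($91), Kestrel→Slot 3 ($138), Summit→Slot 7 ($81); total welfare W = $310.
Summit receives Slot 7 at value $81, so the others get W − 81 = $229.
Without Summit: best allocation of the remaining 2 bidders over all 3 slots is Umbra→Slot 7 ($105), Kestrel→Slot 3 ($138), total $243.
VCG payment = (others' best without Summit) − (others' welfare with Summit) = 243 − 229 = $14.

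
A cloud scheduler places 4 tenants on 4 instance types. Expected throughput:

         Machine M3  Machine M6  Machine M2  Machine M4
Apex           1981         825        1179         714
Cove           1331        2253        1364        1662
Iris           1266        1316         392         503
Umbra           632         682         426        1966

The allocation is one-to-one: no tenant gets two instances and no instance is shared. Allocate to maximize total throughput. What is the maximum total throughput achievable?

Maximum total: 6664 ops/s

This is a one-to-one assignment (maximum-weight bipartite matching).
Optimal: Apex→Machine M2 (1179 ops/s), Cove→Machine M6 (2253 ops/s), Iris→Machine M3 (1266 ops/s), Umbra→Machine M4 (1966 ops/s) — total 1179+2253+1266+1966 = 6664 ops/s.
Checked against all permutations: 6664 ops/s is optimal.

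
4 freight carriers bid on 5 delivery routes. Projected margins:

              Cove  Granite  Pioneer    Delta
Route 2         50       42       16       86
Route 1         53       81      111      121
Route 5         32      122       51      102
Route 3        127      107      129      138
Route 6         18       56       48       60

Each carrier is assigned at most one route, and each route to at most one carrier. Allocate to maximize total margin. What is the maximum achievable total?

Optimal: Cove→Route 3 ($127k), Granite→Route 5 ($122k), Pioneer→Route 1 ($111k), Delta→Route 2 ($86k) — total 127+122+111+86 = $446k.
Max-entry greedy (repeatedly take the single best remaining cell) gives $421k, worse by 25.
Every other assignment is strictly worse.

Maximum total: $446k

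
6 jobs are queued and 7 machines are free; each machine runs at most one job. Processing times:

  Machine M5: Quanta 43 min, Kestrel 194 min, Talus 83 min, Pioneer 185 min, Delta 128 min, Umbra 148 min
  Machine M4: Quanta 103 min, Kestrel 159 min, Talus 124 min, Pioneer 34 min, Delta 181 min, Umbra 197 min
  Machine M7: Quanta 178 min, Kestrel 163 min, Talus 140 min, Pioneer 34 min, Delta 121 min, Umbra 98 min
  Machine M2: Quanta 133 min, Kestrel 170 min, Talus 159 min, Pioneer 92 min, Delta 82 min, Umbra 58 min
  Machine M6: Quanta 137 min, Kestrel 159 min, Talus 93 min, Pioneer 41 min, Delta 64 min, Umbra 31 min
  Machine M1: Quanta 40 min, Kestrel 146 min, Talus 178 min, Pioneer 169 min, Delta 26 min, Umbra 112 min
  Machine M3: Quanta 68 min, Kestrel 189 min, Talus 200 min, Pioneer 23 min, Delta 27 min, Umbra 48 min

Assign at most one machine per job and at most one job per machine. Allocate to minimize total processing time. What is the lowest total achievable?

Treat this as an assignment problem: match each job to one machine.
Optimal: Quanta→Machine M1 (40 min), Kestrel→Machine M4 (159 min), Talus→Machine M5 (83 min), Pioneer→Machine M7 (34 min), Delta→Machine M3 (27 min), Umbra→Machine M6 (31 min) — total 40+159+83+34+27+31 = 374 min.
Min-entry greedy (repeatedly take the single cheapest remaining cell) gives 410 min, worse by 36.
Next-best assignment: Quanta→Machine M1, Kestrel→Machine M7, Talus→Machine M5, Pioneer→Machine M4, Delta→Machine M3, Umbra→Machine M6 = 378 min.
Swapping Kestrel↔Pioneer (Kestrel→Machine M7 163 min, Pioneer→Machine M4 34 min) adds 4.
No other one-to-one assignment undercuts 374 min.

Min total: 374 min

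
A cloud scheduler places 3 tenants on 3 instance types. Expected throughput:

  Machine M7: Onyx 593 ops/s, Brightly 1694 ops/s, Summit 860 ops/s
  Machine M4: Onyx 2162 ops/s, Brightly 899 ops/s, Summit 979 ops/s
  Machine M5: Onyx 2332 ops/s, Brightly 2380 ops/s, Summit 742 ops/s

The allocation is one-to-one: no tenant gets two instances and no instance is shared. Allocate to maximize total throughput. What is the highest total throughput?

This is a one-to-one assignment (maximum-weight bipartite matching).
Optimal: Onyx→Machine M4 (2162 ops/s), Brightly→Machine M5 (2380 ops/s), Summit→Machine M7 (860 ops/s) — total 2162+2380+860 = 5402 ops/s.
Column-greedy (each instance in turn goes to its best remaining tenant) gives 4598 ops/s, worse by 804.
Checked against all permutations: 5402 ops/s is optimal.

Max total: 5402 ops/s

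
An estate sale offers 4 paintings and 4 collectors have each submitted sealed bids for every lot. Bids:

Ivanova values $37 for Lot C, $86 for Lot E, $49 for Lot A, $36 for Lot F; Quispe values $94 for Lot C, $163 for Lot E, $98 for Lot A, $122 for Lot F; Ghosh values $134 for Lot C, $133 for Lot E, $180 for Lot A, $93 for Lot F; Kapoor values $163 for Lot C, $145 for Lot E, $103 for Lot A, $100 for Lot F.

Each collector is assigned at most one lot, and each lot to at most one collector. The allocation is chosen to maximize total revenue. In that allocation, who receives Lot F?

Treat this as an assignment problem: match each collector to one lot.
Optimal: Ivanova→Lot E ($86), Quispe→Lot F ($122), Ghosh→Lot A ($180), Kapoor→Lot C ($163) — total 86+122+180+163 = $551.
Max-entry greedy (repeatedly take the single best remaining cell) gives $542, worse by 9.
Checked against all permutations: $551 is optimal.
Quispe's own top lot is Lot E ($163), but forcing Quispe→Lot E and reassigning the rest optimally gives only $542 — worse by 9.

Quispe receives Lot F.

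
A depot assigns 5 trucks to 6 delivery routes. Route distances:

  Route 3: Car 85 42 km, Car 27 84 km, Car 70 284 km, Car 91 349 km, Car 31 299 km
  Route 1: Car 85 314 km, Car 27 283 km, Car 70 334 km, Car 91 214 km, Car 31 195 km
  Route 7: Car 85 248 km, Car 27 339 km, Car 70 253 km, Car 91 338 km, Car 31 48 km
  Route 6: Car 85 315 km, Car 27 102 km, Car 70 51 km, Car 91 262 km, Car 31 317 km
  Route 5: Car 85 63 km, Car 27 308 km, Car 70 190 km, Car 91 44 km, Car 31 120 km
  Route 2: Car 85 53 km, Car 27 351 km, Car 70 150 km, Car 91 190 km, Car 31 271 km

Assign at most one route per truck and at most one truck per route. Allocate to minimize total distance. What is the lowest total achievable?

This is the linear assignment problem.
Optimal: Car 85→Route 2 (53 km), Car 27→Route 3 (84 km), Car 70→Route 6 (51 km), Car 91→Route 5 (44 km), Car 31→Route 7 (48 km) — total 53+84+51+44+48 = 280 km.
Row-greedy (each truck in turn takes its cheapest remaining route) gives 386 km, worse by 106.

Min total: 280 km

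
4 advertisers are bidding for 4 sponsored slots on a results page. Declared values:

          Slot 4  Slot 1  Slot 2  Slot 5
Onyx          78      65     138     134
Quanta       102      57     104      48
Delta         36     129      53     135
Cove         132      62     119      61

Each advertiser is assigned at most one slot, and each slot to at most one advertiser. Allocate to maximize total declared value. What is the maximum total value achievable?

Maximum total: $499

Optimal: Onyx→Slot 5 ($134), Quanta→Slot 2 ($104), Delta→Slot 1 ($129), Cove→Slot 4 ($132) — total 134+104+129+132 = $499.
Column-greedy (each slot in turn goes to its best remaining advertiser) gives $447, worse by 52.
Next-best assignment: Onyx→Slot 5, Quanta→Slot 4, Delta→Slot 1, Cove→Slot 2 = $484.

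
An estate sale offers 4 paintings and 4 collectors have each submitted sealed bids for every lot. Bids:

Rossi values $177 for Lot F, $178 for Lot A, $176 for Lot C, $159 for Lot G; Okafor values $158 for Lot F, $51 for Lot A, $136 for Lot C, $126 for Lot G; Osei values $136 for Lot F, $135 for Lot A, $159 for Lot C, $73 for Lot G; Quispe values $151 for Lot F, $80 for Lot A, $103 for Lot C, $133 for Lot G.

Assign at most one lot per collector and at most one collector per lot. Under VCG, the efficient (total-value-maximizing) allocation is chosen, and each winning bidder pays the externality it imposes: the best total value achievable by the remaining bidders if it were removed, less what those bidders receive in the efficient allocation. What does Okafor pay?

Efficient allocation: Rossi→Lot A ($178), Okafor→Lot F ($158), Osei→Lot C ($159), Quispe→Lot G ($133); total welfare W = $628.
Okafor receives Lot F at value $158, so the others get W − 158 = $470.
Without Okafor: best allocation of the remaining 3 bidders over all 4 lots is Rossi→Lot A ($178), Osei→Lot C ($159), Quispe→Lot F ($151), total $488.
VCG payment = (others' best without Okafor) − (others' welfare with Okafor) = 488 − 470 = $18.

Okafor pays $18.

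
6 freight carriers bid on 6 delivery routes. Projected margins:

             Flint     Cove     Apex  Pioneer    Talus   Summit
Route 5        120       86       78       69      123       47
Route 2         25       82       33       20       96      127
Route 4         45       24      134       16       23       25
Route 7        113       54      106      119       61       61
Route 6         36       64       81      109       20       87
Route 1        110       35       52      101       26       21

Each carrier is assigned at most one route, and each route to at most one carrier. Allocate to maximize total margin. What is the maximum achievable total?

Max total: $677k

This is a one-to-one assignment (maximum-weight bipartite matching).
Optimal: Flint→Route 1 ($110k), Cove→Route 6 ($64k), Apex→Route 4 ($134k), Pioneer→Route 7 ($119k), Talus→Route 5 ($123k), Summit→Route 2 ($127k) — total 110+64+134+119+123+127 = $677k.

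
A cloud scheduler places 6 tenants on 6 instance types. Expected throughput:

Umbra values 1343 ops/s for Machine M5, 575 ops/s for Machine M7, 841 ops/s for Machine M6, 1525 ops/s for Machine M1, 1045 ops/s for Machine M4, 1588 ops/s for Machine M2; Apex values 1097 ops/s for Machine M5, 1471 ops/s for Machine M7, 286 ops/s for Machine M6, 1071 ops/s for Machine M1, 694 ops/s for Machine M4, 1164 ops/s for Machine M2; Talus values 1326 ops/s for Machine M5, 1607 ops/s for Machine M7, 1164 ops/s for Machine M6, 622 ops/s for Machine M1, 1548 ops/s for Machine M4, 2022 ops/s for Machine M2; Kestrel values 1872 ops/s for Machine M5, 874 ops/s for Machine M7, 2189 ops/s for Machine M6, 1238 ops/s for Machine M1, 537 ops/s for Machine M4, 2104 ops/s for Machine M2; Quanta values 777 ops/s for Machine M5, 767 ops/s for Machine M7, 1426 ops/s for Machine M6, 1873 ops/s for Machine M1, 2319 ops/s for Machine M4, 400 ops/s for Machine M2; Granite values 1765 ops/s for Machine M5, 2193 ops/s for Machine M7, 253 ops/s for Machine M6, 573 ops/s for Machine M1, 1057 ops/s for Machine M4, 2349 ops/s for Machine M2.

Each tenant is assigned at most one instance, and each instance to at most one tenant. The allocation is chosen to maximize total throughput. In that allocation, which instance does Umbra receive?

Umbra receives Machine M1.

This is the linear assignment problem.
Optimal: Umbra→Machine M1 (1525 ops/s), Apex→Machine M5 (1097 ops/s), Talus→Machine M2 (2022 ops/s), Kestrel→Machine M6 (2189 ops/s), Quanta→Machine M4 (2319 ops/s), Granite→Machine M7 (2193 ops/s) — total 1525+1097+2022+2189+2319+2193 = 11345 ops/s.
Max-entry greedy (repeatedly take the single best remaining cell) gives 11086 ops/s, worse by 259.
Next-best assignment: Umbra→Machine M1, Apex→Machine M7, Talus→Machine M2, Kestrel→Machine M6, Quanta→Machine M4, Granite→Machine M5 = 11291 ops/s.
Swapping Kestrel↔Quanta (Kestrel→Machine M4 537 ops/s, Quanta→Machine M6 1426 ops/s) loses 2545.
Umbra's own top instance is Machine M2 (1588 ops/s), but forcing Umbra→Machine M2 and reassigning the rest optimally gives only 10686 ops/s — worse by 659.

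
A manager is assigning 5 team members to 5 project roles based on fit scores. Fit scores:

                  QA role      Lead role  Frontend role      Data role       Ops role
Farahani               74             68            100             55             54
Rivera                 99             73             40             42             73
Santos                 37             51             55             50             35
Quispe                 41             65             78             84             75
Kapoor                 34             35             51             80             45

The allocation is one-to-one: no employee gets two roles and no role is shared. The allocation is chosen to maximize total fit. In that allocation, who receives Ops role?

Quispe receives Ops role.

Optimal: Farahani→Frontend role (100 pts), Rivera→QA role (99 pts), Santos→Lead role (51 pts), Quispe→Ops role (75 pts), Kapoor→Data role (80 pts) — total 100+99+51+75+80 = 405 pts.
Column-greedy (each role in turn goes to its best remaining employee) gives 360 pts, worse by 45.
Next-best assignment: Farahani→Frontend role, Rivera→QA role, Santos→Lead role, Quispe→Data role, Kapoor→Ops role = 379 pts.
Swapping Rivera↔Kapoor (Rivera→Data role 42 pts, Kapoor→QA role 34 pts) loses 103.
No other one-to-one assignment exceeds 405 pts.
Quispe's own top role is Data role (84 pts), but forcing Quispe→Data role and reassigning the rest optimally gives only 379 pts — worse by 26.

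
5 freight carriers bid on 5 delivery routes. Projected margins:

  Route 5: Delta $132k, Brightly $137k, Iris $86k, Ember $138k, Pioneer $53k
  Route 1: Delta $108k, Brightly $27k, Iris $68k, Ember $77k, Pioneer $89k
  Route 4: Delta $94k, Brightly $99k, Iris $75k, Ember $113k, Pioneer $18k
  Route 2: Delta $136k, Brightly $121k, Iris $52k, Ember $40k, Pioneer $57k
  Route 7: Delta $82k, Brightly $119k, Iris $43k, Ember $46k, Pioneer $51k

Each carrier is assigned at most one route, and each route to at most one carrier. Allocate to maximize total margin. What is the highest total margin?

Max total: $557k

This is a one-to-one assignment (maximum-weight bipartite matching).
Optimal: Delta→Route 2 ($136k), Brightly→Route 7 ($119k), Iris→Route 4 ($75k), Ember→Route 5 ($138k), Pioneer→Route 1 ($89k) — total 136+119+75+138+89 = $557k.
Next-best assignment: Delta→Route 2, Brightly→Route 7, Iris→Route 5, Ember→Route 4, Pioneer→Route 1 = $543k.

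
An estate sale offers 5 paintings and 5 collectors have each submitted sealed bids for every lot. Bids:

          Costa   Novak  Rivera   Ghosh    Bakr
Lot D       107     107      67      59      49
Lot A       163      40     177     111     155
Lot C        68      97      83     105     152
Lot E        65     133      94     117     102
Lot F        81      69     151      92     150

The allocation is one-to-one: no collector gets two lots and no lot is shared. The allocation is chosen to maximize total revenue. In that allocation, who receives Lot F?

Rivera receives Lot F.

This is the linear assignment problem.
Optimal: Costa→Lot A ($163), Novak→Lot D ($107), Rivera→Lot F ($151), Ghosh→Lot E ($117), Bakr→Lot C ($152) — total 163+107+151+117+152 = $690.
Max-entry greedy (repeatedly take the single best remaining cell) gives $661, worse by 29.
Rivera's own top lot is Lot A ($177), but forcing Rivera→Lot A and reassigning the rest optimally gives only $672 — worse by 18.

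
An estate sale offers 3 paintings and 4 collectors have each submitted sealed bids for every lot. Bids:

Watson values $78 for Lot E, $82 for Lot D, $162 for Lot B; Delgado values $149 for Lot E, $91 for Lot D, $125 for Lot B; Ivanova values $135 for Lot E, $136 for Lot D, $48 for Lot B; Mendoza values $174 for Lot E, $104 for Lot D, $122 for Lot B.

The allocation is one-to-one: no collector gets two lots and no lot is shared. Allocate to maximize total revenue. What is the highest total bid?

Maximum total: $472

Optimal: Mendoza→Lot E ($174), Ivanova→Lot D ($136), Watson→Lot B ($162) — total 174+136+162 = $472.
Row-greedy (each collector in turn takes its best remaining lot) gives $447, worse by 25.
Next-best assignment: Delgado→Lot E, Ivanova→Lot D, Watson→Lot B = $447.
Every other assignment is strictly worse.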